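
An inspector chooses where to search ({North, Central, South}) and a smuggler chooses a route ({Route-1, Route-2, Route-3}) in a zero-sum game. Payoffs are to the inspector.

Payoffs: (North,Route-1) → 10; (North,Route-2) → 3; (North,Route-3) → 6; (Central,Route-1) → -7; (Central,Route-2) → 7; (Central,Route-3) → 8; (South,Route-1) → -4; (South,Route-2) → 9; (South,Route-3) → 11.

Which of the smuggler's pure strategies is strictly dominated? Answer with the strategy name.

Route-3

Route-2 holds the inspector's payoff strictly below Route-3 in every row: 3 < 6, 7 < 8, 9 < 11.
So Route-3 is strictly dominated for the smuggler.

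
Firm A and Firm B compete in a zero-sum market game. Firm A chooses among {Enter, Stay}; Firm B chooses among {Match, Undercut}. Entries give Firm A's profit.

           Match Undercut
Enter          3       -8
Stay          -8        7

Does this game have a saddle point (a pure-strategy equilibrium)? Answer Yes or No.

No

Row minima: Enter → -8, Stay → -8; maximin = -8.
Column maxima: Match → 3, Undercut → 7; minimax = 3.
-8 ≠ 3, so no pure-strategy equilibrium exists.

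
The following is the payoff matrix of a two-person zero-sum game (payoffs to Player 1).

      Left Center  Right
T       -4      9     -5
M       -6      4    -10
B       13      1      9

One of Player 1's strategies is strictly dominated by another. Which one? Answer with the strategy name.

M

T gives a strictly higher payoff than M against every column: -4 > -6, 9 > 4, -5 > -10.
So M is strictly dominated and Player 1 never plays it.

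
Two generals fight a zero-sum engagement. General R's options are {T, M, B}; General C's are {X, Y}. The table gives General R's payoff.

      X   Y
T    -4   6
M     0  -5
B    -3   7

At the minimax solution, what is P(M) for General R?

2/3

Row minima: T → -4, M → -5, B → -3; maximin = -3.
Column maxima: X → 0, Y → 7; minimax = 0.
-3 ≠ 0, so there is no saddle point; optimal play is mixed.
T is strictly dominated by B, so General R never plays it.
On the remaining 2×2 (M, B vs X, Y):
Let General R play M with probability p. Expected payoff against X: 0p + (-3)(1−p) = 3p − 3; against Y: (-5)p + 7(1−p) = −12p + 7.
Setting these equal: 3p − 3 = −12p + 7 ⇒ 15p = 10 ⇒ p = 2/3, and the value is (3)·(2/3) − 3 = -1.
For General C: with q = P(X), equating M's and B's payoffs gives 5q − 5 = −10q + 7 ⇒ q = 4/5.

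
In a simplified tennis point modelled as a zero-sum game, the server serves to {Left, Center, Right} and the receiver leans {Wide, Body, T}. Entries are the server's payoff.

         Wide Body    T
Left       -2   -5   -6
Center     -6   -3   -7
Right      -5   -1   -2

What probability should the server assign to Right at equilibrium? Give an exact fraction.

Row minima: Left → -6, Center → -7, Right → -5; maximin = -5.
Column maxima: Wide → -2, Body → -1, T → -2; minimax = -2.
-5 ≠ -2, so there is no saddle point; optimal play is mixed.
Center is strictly dominated by Right, so the server never plays it.
Body is strictly dominated by T (it gives the server strictly more in every row), so the receiver never plays it.
On the remaining 2×2 (Left, Right vs Wide, T):
Let the server play Left with probability p. Expected payoff against Wide: (-2)p + (-5)(1−p) = 3p − 5; against T: (-6)p + (-2)(1−p) = −4p − 2.
Setting these equal: 3p − 5 = −4p − 2 ⇒ 7p = 3 ⇒ p = 3/7, and the value is (3)·(3/7) − 5 = -26/7.
For the receiver: with q = P(Wide), equating Left's and Right's payoffs gives 4q − 6 = −3q − 2 ⇒ q = 4/7.

4/7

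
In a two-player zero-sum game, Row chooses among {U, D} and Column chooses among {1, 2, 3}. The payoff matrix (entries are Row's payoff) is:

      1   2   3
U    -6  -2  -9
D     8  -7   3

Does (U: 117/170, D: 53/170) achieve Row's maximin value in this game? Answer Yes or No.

No

Against 1 this mix gives (117/170)·(-6) + (53/170)·8 = -139/85.
Against 2 this mix gives (117/170)·(-2) + (53/170)·(-7) = -121/34.
Against 3 this mix gives (117/170)·(-9) + (53/170)·3 = -447/85.
Column will play 3, holding Row to -447/85. Shifting weight toward the row that does better against 3 would raise this floor (the equalizing mix achieves -69/17 against both 3 and 2), so the proposed strategy is not optimal.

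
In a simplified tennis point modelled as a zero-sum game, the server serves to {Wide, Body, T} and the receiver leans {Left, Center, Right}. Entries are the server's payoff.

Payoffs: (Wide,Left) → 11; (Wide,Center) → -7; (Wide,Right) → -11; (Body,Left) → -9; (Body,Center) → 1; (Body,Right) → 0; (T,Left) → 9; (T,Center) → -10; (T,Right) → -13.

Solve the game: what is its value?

Row minima: Wide → -11, Body → -9, T → -13; maximin = -9.
Column maxima: Left → 11, Center → 1, Right → 0; minimax = 0.
-9 ≠ 0, so there is no saddle point; optimal play is mixed.
T is strictly dominated by Wide, so the server never plays it.
Center is strictly dominated by Right (it gives the server strictly more in every row), so the receiver never plays it.
On the remaining 2×2 (Wide, Body vs Left, Right):
Let the server play Wide with probability p. Expected payoff against Left: 11p + (-9)(1−p) = 20p − 9; against Right: (-11)p + 0(1−p) = −11p.
Setting these equal: 20p − 9 = −11p ⇒ 31p = 9 ⇒ p = 9/31, and the value is (20)·(9/31) − 9 = -99/31.
For the receiver: with q = P(Left), equating Wide's and Body's payoffs gives 22q − 11 = −9q ⇒ q = 11/31.

-99/31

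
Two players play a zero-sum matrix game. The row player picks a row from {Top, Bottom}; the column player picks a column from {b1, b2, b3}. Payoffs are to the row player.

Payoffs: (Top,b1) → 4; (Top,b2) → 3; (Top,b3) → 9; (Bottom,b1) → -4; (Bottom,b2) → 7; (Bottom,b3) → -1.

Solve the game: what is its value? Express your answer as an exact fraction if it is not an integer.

Row minima: Top → 3, Bottom → -4; maximin = 3.
Column maxima: b1 → 4, b2 → 7, b3 → 9; minimax = 4.
3 ≠ 4, so there is no saddle point; optimal play is mixed.
b3 is strictly dominated by b1 (it gives the row player strictly more in every row), so the column player never plays it.
On the remaining 2×2 (Top, Bottom vs b1, b2):
Let the row player play Top with probability p. Expected payoff against b1: 4p + (-4)(1−p) = 8p − 4; against b2: 3p + 7(1−p) = −4p + 7.
Setting these equal: 8p − 4 = −4p + 7 ⇒ 12p = 11 ⇒ p = 11/12, and the value is (8)·(11/12) − 4 = 10/3.
For the column player: with q = P(b1), equating Top's and Bottom's payoffs gives q + 3 = −11q + 7 ⇒ q = 1/3.

10/3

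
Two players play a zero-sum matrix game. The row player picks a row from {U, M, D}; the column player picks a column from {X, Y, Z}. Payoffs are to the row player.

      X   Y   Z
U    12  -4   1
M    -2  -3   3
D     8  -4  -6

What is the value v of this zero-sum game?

Row minima: U → -4, M → -3, D → -6; maximin = -3.
Column maxima: X → 12, Y → -3, Z → 3; minimax = -3.
Since maximin = minimax = -3, there is a saddle point and the value is -3.

-3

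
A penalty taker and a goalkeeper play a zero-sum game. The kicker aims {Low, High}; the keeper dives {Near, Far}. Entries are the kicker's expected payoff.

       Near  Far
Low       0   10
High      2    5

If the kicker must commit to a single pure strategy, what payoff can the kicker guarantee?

2

Row minima: Low → 0, High → 2.
The best of these is 2.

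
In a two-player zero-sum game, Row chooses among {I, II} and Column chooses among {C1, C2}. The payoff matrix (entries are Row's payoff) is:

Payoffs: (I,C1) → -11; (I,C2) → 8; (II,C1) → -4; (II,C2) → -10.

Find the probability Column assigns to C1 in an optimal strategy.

18/25

Row minima: I → -11, II → -10; maximin = -10.
Column maxima: C1 → -4, C2 → 8; minimax = -4.
-10 ≠ -4, so there is no saddle point; optimal play is mixed.
Let Row play I with probability p. Expected payoff against C1: (-11)p + (-4)(1−p) = −7p − 4; against C2: 8p + (-10)(1−p) = 18p − 10.
Setting these equal: −7p − 4 = 18p − 10 ⇒ −25p = -6 ⇒ p = 6/25, and the value is (-7)·(6/25) − 4 = -142/25.
For Column: with q = P(C1), equating I's and II's payoffs gives −19q + 8 = 6q − 10 ⇒ q = 18/25.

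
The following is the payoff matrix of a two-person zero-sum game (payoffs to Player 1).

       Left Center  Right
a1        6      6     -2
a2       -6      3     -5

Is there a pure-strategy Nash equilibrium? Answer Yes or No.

Yes

Row minima: a1 → -2, a2 → -6; maximin = -2.
Column maxima: Left → 6, Center → 6, Right → -2; minimax = -2.
maximin = minimax = -2, so a saddle point exists.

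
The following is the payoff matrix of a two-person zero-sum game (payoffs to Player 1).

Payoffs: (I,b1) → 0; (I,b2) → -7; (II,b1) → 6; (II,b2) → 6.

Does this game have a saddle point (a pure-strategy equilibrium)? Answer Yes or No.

Row minima: I → -7, II → 6; maximin = 6.
Column maxima: b1 → 6, b2 → 6; minimax = 6.
maximin = minimax = 6, so a saddle point exists.

Yes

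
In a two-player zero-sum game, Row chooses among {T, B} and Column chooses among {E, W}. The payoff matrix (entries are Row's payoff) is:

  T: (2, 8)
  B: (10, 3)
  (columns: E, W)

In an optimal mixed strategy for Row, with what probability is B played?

6/13

Row minima: T → 2, B → 3; maximin = 3.
Column maxima: E → 10, W → 8; minimax = 8.
3 ≠ 8, so there is no saddle point; optimal play is mixed.
Let Row play T with probability p. Expected payoff against E: 2p + 10(1−p) = −8p + 10; against W: 8p + 3(1−p) = 5p + 3.
Setting these equal: −8p + 10 = 5p + 3 ⇒ −13p = -7 ⇒ p = 7/13, and the value is (-8)·(7/13) + 10 = 74/13.
For Column: with q = P(E), equating T's and B's payoffs gives −6q + 8 = 7q + 3 ⇒ q = 5/13.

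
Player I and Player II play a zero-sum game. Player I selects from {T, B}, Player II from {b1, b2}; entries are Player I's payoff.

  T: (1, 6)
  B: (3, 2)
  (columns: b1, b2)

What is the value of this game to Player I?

Row minima: T → 1, B → 2; maximin = 2.
Column maxima: b1 → 3, b2 → 6; minimax = 3.
2 ≠ 3, so there is no saddle point; optimal play is mixed.
Let Player I play T with probability p. Expected payoff against b1: 1p + 3(1−p) = −2p + 3; against b2: 6p + 2(1−p) = 4p + 2.
Setting these equal: −2p + 3 = 4p + 2 ⇒ −6p = -1 ⇒ p = 1/6, and the value is (-2)·(1/6) + 3 = 8/3.
For Player II: with q = P(b1), equating T's and B's payoffs gives −5q + 6 = q + 2 ⇒ q = 2/3.

8/3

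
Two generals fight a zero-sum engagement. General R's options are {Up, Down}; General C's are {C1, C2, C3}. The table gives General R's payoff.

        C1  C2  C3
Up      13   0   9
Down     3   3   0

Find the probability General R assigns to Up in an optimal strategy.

Row minima: Up → 0, Down → 0; maximin = 0.
Column maxima: C1 → 13, C2 → 3, C3 → 9; minimax = 3.
0 ≠ 3, so there is no saddle point; optimal play is mixed.
C1 is strictly dominated by C3 (it gives General R strictly more in every row), so General C never plays it.
On the remaining 2×2 (Up, Down vs C2, C3):
Let General R play Up with probability p. Expected payoff against C2: 0p + 3(1−p) = −3p + 3; against C3: 9p + 0(1−p) = 9p.
Setting these equal: −3p + 3 = 9p ⇒ −12p = -3 ⇒ p = 1/4, and the value is (-3)·(1/4) + 3 = 9/4.
For General C: with q = P(C2), equating Up's and Down's payoffs gives −9q + 9 = 3q ⇒ q = 3/4.

1/4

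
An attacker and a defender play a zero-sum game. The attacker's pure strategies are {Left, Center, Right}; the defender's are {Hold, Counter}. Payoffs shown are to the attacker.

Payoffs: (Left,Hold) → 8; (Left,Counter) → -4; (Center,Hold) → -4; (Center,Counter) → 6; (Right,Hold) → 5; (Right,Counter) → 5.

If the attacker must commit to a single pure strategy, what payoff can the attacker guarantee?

Row minima: Left → -4, Center → -4, Right → 5.
The best of these is 5.

5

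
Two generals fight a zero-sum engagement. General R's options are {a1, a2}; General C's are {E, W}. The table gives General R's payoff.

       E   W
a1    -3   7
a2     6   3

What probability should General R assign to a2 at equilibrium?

10/13

Row minima: a1 → -3, a2 → 3; maximin = 3.
Column maxima: E → 6, W → 7; minimax = 6.
3 ≠ 6, so there is no saddle point; optimal play is mixed.
Let General R play a1 with probability p. Expected payoff against E: (-3)p + 6(1−p) = −9p + 6; against W: 7p + 3(1−p) = 4p + 3.
Setting these equal: −9p + 6 = 4p + 3 ⇒ −13p = -3 ⇒ p = 3/13, and the value is (-9)·(3/13) + 6 = 51/13.
For General C: with q = P(E), equating a1's and a2's payoffs gives −10q + 7 = 3q + 3 ⇒ q = 4/13.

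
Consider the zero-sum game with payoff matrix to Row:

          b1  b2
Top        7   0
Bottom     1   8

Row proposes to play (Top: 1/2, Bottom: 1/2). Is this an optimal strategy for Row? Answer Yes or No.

Against b1 this mix gives (1/2)·7 + (1/2)·1 = 4.
Against b2 this mix gives (1/2)·0 + (1/2)·8 = 4.
All of Column's active replies (b1, b2) yield 4, and no column does worse for Row. The mix makes Column indifferent and guarantees 4, so it is optimal.

Yes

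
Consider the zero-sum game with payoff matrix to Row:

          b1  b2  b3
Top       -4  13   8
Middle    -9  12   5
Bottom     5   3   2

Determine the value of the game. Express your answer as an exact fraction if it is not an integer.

16/5

Row minima: Top → -4, Middle → -9, Bottom → 2; maximin = 2.
Column maxima: b1 → 5, b2 → 13, b3 → 8; minimax = 5.
2 ≠ 5, so there is no saddle point; optimal play is mixed.
Middle is strictly dominated by Top, so Row never plays it.
b2 is strictly dominated by b3 (it gives Row strictly more in every row), so Column never plays it.
On the remaining 2×2 (Top, Bottom vs b1, b3):
Let Row play Top with probability p. Expected payoff against b1: (-4)p + 5(1−p) = −9p + 5; against b3: 8p + 2(1−p) = 6p + 2.
Setting these equal: −9p + 5 = 6p + 2 ⇒ −15p = -3 ⇒ p = 1/5, and the value is (-9)·(1/5) + 5 = 16/5.
For Column: with q = P(b1), equating Top's and Bottom's payoffs gives −12q + 8 = 3q + 2 ⇒ q = 2/5.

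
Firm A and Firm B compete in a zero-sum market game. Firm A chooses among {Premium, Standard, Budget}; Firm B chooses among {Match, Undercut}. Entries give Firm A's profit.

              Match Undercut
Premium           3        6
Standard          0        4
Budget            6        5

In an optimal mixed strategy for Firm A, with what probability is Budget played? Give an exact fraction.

Row minima: Premium → 3, Standard → 0, Budget → 5; maximin = 5.
Column maxima: Match → 6, Undercut → 6; minimax = 6.
5 ≠ 6, so there is no saddle point; optimal play is mixed.
Standard is strictly dominated by Premium, so Firm A never plays it.
On the remaining 2×2 (Premium, Budget vs Match, Undercut):
Let Firm A play Premium with probability p. Expected payoff against Match: 3p + 6(1−p) = −3p + 6; against Undercut: 6p + 5(1−p) = p + 5.
Setting these equal: −3p + 6 = p + 5 ⇒ −4p = -1 ⇒ p = 1/4, and the value is (-3)·(1/4) + 6 = 21/4.
For Firm B: with q = P(Match), equating Premium's and Budget's payoffs gives −3q + 6 = q + 5 ⇒ q = 1/4.

3/4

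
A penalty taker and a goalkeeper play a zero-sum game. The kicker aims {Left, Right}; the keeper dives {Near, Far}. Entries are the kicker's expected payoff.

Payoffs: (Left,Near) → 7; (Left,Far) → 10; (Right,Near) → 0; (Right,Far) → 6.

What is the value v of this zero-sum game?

7

Row minima: Left → 7, Right → 0; maximin = 7.
Column maxima: Near → 7, Far → 10; minimax = 7.
Since maximin = minimax = 7, there is a saddle point and the value is 7.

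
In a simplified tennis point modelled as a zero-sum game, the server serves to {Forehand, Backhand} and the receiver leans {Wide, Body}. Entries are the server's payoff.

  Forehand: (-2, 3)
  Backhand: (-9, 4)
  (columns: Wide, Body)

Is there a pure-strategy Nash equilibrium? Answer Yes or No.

Row minima: Forehand → -2, Backhand → -9; maximin = -2.
Column maxima: Wide → -2, Body → 4; minimax = -2.
maximin = minimax = -2, so a saddle point exists.

Yes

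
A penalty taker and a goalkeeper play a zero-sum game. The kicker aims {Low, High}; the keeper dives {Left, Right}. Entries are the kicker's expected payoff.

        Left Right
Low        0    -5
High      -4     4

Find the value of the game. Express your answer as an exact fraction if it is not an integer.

Row minima: Low → -5, High → -4; maximin = -4.
Column maxima: Left → 0, Right → 4; minimax = 0.
-4 ≠ 0, so there is no saddle point; optimal play is mixed.
Let the kicker play Low with probability p. Expected payoff against Left: 0p + (-4)(1−p) = 4p − 4; against Right: (-5)p + 4(1−p) = −9p + 4.
Setting these equal: 4p − 4 = −9p + 4 ⇒ 13p = 8 ⇒ p = 8/13, and the value is (4)·(8/13) − 4 = -20/13.
For the keeper: with q = P(Left), equating Low's and High's payoffs gives 5q − 5 = −8q + 4 ⇒ q = 9/13.

-20/13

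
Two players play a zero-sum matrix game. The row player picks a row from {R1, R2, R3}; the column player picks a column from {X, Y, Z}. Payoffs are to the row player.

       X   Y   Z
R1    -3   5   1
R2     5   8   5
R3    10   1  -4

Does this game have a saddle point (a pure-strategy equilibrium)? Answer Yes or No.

Yes

Row minima: R1 → -3, R2 → 5, R3 → -4; maximin = 5.
Column maxima: X → 10, Y → 8, Z → 5; minimax = 5.
maximin = minimax = 5, so a saddle point exists.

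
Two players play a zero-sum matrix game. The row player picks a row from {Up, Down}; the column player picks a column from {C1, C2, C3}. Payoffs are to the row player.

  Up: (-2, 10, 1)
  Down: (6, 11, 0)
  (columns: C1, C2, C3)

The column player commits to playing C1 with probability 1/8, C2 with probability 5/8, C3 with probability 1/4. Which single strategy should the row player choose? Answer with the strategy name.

Down

Expected payoff of Up: (1/8)·(-2) + (5/8)·10 + (1/4)·1 = 25/4.
Expected payoff of Down: (1/8)·6 + (5/8)·11 + (1/4)·0 = 61/8.
The largest is 61/8, so the row player's best response is Down.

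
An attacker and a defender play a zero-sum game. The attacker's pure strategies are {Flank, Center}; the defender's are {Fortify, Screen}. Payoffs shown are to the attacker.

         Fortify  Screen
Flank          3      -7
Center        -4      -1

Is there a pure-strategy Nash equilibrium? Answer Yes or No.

Row minima: Flank → -7, Center → -4; maximin = -4.
Column maxima: Fortify → 3, Screen → -1; minimax = -1.
-4 ≠ -1, so no pure-strategy equilibrium exists.

No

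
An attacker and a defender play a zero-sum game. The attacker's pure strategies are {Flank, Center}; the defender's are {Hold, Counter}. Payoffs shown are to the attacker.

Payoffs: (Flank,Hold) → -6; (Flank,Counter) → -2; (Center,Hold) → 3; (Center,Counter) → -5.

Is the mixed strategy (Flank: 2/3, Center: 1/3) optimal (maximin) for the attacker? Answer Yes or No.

Yes

Against Hold this mix gives (2/3)·(-6) + (1/3)·3 = -3.
Against Counter this mix gives (2/3)·(-2) + (1/3)·(-5) = -3.
All of the defender's active replies (Hold, Counter) yield -3, and no column does worse for the attacker. The mix makes the defender indifferent and guarantees -3, so it is optimal.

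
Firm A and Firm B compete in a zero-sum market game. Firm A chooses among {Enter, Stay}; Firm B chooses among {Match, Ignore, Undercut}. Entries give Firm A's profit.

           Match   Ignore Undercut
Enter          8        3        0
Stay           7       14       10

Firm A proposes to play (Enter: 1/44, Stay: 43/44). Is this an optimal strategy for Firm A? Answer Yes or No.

No

Against Match this mix gives (1/44)·8 + (43/44)·7 = 309/44.
Against Ignore this mix gives (1/44)·3 + (43/44)·14 = 55/4.
Against Undercut this mix gives (1/44)·0 + (43/44)·10 = 215/22.
Firm B will play Match, holding Firm A to 309/44. Shifting weight toward the row that does better against Match would raise this floor (the equalizing mix achieves 80/11 against both Match and Undercut), so the proposed strategy is not optimal.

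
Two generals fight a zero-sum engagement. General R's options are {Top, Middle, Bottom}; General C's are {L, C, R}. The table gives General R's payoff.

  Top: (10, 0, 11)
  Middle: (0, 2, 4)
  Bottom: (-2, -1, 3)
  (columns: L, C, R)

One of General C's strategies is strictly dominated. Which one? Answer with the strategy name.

R

L holds General R's payoff strictly below R in every row: 10 < 11, 0 < 4, -2 < 3.
So R is strictly dominated for General C.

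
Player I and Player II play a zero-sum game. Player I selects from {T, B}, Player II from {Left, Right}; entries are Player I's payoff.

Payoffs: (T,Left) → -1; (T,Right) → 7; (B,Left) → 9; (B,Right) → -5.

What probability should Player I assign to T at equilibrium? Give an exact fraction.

7/11

Row minima: T → -1, B → -5; maximin = -1.
Column maxima: Left → 9, Right → 7; minimax = 7.
-1 ≠ 7, so there is no saddle point; optimal play is mixed.
Let Player I play T with probability p. Expected payoff against Left: (-1)p + 9(1−p) = −10p + 9; against Right: 7p + (-5)(1−p) = 12p − 5.
Setting these equal: −10p + 9 = 12p − 5 ⇒ −22p = -14 ⇒ p = 7/11, and the value is (-10)·(7/11) + 9 = 29/11.
For Player II: with q = P(Left), equating T's and B's payoffs gives −8q + 7 = 14q − 5 ⇒ q = 6/11.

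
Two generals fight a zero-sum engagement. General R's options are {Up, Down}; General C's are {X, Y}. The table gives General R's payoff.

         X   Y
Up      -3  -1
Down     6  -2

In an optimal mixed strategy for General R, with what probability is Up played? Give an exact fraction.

4/5

Row minima: Up → -3, Down → -2; maximin = -2.
Column maxima: X → 6, Y → -1; minimax = -1.
-2 ≠ -1, so there is no saddle point; optimal play is mixed.
Let General R play Up with probability p. Expected payoff against X: (-3)p + 6(1−p) = −9p + 6; against Y: (-1)p + (-2)(1−p) = p − 2.
Setting these equal: −9p + 6 = p − 2 ⇒ −10p = -8 ⇒ p = 4/5, and the value is (-9)·(4/5) + 6 = -6/5.
For General C: with q = P(X), equating Up's and Down's payoffs gives −2q − 1 = 8q − 2 ⇒ q = 1/10.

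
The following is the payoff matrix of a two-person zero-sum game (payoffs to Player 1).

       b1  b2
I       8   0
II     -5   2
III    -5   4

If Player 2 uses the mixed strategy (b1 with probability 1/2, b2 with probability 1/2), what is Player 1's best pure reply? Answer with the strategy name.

Expected payoff of I: (1/2)·8 + (1/2)·0 = 4.
Expected payoff of II: (1/2)·(-5) + (1/2)·2 = -3/2.
Expected payoff of III: (1/2)·(-5) + (1/2)·4 = -1/2.
The largest is 4, so Player 1's best response is I.

I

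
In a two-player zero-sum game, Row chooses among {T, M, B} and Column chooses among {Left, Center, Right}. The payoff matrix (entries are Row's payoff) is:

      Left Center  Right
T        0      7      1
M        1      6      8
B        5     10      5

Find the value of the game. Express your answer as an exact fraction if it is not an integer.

Row minima: T → 0, M → 1, B → 5; maximin = 5.
Column maxima: Left → 5, Center → 10, Right → 8; minimax = 5.
Since maximin = minimax = 5, there is a saddle point and the value is 5.

5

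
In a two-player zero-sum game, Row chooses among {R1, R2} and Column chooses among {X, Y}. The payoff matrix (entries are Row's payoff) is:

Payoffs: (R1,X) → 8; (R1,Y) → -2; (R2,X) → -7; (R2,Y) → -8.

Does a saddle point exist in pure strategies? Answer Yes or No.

Row minima: R1 → -2, R2 → -8; maximin = -2.
Column maxima: X → 8, Y → -2; minimax = -2.
maximin = minimax = -2, so a saddle point exists.

Yes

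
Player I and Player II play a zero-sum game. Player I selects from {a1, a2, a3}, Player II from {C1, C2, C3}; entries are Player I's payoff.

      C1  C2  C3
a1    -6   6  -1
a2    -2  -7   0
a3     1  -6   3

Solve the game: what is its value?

-30/19

Row minima: a1 → -6, a2 → -7, a3 → -6; maximin = -6.
Column maxima: C1 → 1, C2 → 6, C3 → 3; minimax = 1.
-6 ≠ 1, so there is no saddle point; optimal play is mixed.
a2 is strictly dominated by a3, so Player I never plays it.
C3 is strictly dominated by C1 (it gives Player I strictly more in every row), so Player II never plays it.
On the remaining 2×2 (a1, a3 vs C1, C2):
Let Player I play a1 with probability p. Expected payoff against C1: (-6)p + 1(1−p) = −7p + 1; against C2: 6p + (-6)(1−p) = 12p − 6.
Setting these equal: −7p + 1 = 12p − 6 ⇒ −19p = -7 ⇒ p = 7/19, and the value is (-7)·(7/19) + 1 = -30/19.
For Player II: with q = P(C1), equating a1's and a3's payoffs gives −12q + 6 = 7q − 6 ⇒ q = 12/19.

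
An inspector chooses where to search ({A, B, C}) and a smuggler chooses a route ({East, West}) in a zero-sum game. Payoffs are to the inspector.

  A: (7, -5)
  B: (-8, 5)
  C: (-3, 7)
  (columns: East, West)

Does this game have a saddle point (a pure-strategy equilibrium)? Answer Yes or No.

No

Row minima: A → -5, B → -8, C → -3; maximin = -3.
Column maxima: East → 7, West → 7; minimax = 7.
-3 ≠ 7, so no pure-strategy equilibrium exists.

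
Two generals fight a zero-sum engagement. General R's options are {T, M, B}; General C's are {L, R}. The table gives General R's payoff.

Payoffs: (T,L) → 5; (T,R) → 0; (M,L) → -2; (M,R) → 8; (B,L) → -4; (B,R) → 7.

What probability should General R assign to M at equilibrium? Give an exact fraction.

Row minima: T → 0, M → -2, B → -4; maximin = 0.
Column maxima: L → 5, R → 8; minimax = 5.
0 ≠ 5, so there is no saddle point; optimal play is mixed.
B is strictly dominated by M, so General R never plays it.
On the remaining 2×2 (T, M vs L, R):
Let General R play T with probability p. Expected payoff against L: 5p + (-2)(1−p) = 7p − 2; against R: 0p + 8(1−p) = −8p + 8.
Setting these equal: 7p − 2 = −8p + 8 ⇒ 15p = 10 ⇒ p = 2/3, and the value is (7)·(2/3) − 2 = 8/3.
For General C: with q = P(L), equating T's and M's payoffs gives 5q = −10q + 8 ⇒ q = 8/15.

1/3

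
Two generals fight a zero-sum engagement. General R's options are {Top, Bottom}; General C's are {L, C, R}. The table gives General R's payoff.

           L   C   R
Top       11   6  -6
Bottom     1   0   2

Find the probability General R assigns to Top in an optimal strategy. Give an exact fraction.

Row minima: Top → -6, Bottom → 0; maximin = 0.
Column maxima: L → 11, C → 6, R → 2; minimax = 2.
0 ≠ 2, so there is no saddle point; optimal play is mixed.
L is strictly dominated by C (it gives General R strictly more in every row), so General C never plays it.
On the remaining 2×2 (Top, Bottom vs C, R):
Let General R play Top with probability p. Expected payoff against C: 6p + 0(1−p) = 6p; against R: (-6)p + 2(1−p) = −8p + 2.
Setting these equal: 6p = −8p + 2 ⇒ 14p = 2 ⇒ p = 1/7, and the value is (6)·(1/7) = 6/7.
For General C: with q = P(C), equating Top's and Bottom's payoffs gives 12q − 6 = −2q + 2 ⇒ q = 4/7.

1/7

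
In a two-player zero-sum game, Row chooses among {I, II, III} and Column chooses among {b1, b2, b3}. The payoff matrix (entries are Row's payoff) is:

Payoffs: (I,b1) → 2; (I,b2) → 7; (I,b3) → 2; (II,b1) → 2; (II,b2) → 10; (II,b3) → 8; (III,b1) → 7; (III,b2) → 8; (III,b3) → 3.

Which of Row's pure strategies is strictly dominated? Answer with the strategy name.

III gives a strictly higher payoff than I against every column: 7 > 2, 8 > 7, 3 > 2.
So I is strictly dominated and Row never plays it.

I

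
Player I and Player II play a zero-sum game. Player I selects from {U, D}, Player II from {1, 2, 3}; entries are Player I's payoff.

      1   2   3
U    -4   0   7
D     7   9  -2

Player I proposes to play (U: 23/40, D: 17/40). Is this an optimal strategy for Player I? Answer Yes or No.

Against 1 this mix gives (23/40)·(-4) + (17/40)·7 = 27/40.
Against 2 this mix gives (23/40)·0 + (17/40)·9 = 153/40.
Against 3 this mix gives (23/40)·7 + (17/40)·(-2) = 127/40.
Player II will play 1, holding Player I to 27/40. Shifting weight toward the row that does better against 1 would raise this floor (the equalizing mix achieves 41/20 against both 1 and 3), so the proposed strategy is not optimal.

No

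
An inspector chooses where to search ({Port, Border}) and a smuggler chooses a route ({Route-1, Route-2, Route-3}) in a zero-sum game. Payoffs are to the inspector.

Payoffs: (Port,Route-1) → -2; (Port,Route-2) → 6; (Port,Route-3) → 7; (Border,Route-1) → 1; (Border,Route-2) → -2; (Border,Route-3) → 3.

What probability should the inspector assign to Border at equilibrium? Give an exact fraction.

8/11

Row minima: Port → -2, Border → -2; maximin = -2.
Column maxima: Route-1 → 1, Route-2 → 6, Route-3 → 7; minimax = 1.
-2 ≠ 1, so there is no saddle point; optimal play is mixed.
Route-3 is strictly dominated by Route-1 (it gives the inspector strictly more in every row), so the smuggler never plays it.
On the remaining 2×2 (Port, Border vs Route-1, Route-2):
Let the inspector play Port with probability p. Expected payoff against Route-1: (-2)p + 1(1−p) = −3p + 1; against Route-2: 6p + (-2)(1−p) = 8p − 2.
Setting these equal: −3p + 1 = 8p − 2 ⇒ −11p = -3 ⇒ p = 3/11, and the value is (-3)·(3/11) + 1 = 2/11.
For the smuggler: with q = P(Route-1), equating Port's and Border's payoffs gives −8q + 6 = 3q − 2 ⇒ q = 8/11.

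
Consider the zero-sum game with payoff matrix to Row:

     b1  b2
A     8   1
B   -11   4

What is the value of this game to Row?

Row minima: A → 1, B → -11; maximin = 1.
Column maxima: b1 → 8, b2 → 4; minimax = 4.
1 ≠ 4, so there is no saddle point; optimal play is mixed.
Let Row play A with probability p. Expected payoff against b1: 8p + (-11)(1−p) = 19p − 11; against b2: 1p + 4(1−p) = −3p + 4.
Setting these equal: 19p − 11 = −3p + 4 ⇒ 22p = 15 ⇒ p = 15/22, and the value is (19)·(15/22) − 11 = 43/22.
For Column: with q = P(b1), equating A's and B's payoffs gives 7q + 1 = −15q + 4 ⇒ q = 3/22.

43/22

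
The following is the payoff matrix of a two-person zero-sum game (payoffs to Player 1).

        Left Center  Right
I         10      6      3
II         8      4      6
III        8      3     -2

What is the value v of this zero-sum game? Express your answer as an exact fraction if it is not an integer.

24/5

Row minima: I → 3, II → 4, III → -2; maximin = 4.
Column maxima: Left → 10, Center → 6, Right → 6; minimax = 6.
4 ≠ 6, so there is no saddle point; optimal play is mixed.
III is strictly dominated by I, so Player 1 never plays it.
Left is strictly dominated by Center (it gives Player 1 strictly more in every row), so Player 2 never plays it.
On the remaining 2×2 (I, II vs Center, Right):
Let Player 1 play I with probability p. Expected payoff against Center: 6p + 4(1−p) = 2p + 4; against Right: 3p + 6(1−p) = −3p + 6.
Setting these equal: 2p + 4 = −3p + 6 ⇒ 5p = 2 ⇒ p = 2/5, and the value is (2)·(2/5) + 4 = 24/5.
For Player 2: with q = P(Center), equating I's and II's payoffs gives 3q + 3 = −2q + 6 ⇒ q = 3/5.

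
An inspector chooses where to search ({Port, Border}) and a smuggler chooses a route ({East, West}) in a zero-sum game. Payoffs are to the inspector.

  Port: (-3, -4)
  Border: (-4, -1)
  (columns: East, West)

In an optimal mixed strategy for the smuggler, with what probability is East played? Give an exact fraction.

Row minima: Port → -4, Border → -4; maximin = -4.
Column maxima: East → -3, West → -1; minimax = -3.
-4 ≠ -3, so there is no saddle point; optimal play is mixed.
Let the inspector play Port with probability p. Expected payoff against East: (-3)p + (-4)(1−p) = p − 4; against West: (-4)p + (-1)(1−p) = −3p − 1.
Setting these equal: p − 4 = −3p − 1 ⇒ 4p = 3 ⇒ p = 3/4, and the value is (1)·(3/4) − 4 = -13/4.
For the smuggler: with q = P(East), equating Port's and Border's payoffs gives q − 4 = −3q − 1 ⇒ q = 3/4.

3/4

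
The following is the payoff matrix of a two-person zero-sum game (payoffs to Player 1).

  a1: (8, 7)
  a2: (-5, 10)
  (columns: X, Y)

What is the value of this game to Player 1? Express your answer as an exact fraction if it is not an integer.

115/16

Row minima: a1 → 7, a2 → -5; maximin = 7.
Column maxima: X → 8, Y → 10; minimax = 8.
7 ≠ 8, so there is no saddle point; optimal play is mixed.
Let Player 1 play a1 with probability p. Expected payoff against X: 8p + (-5)(1−p) = 13p − 5; against Y: 7p + 10(1−p) = −3p + 10.
Setting these equal: 13p − 5 = −3p + 10 ⇒ 16p = 15 ⇒ p = 15/16, and the value is (13)·(15/16) − 5 = 115/16.
For Player 2: with q = P(X), equating a1's and a2's payoffs gives q + 7 = −15q + 10 ⇒ q = 3/16.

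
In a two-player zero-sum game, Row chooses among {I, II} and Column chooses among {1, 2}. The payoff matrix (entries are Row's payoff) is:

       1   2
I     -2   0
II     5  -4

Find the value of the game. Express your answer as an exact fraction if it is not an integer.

Row minima: I → -2, II → -4; maximin = -2.
Column maxima: 1 → 5, 2 → 0; minimax = 0.
-2 ≠ 0, so there is no saddle point; optimal play is mixed.
Let Row play I with probability p. Expected payoff against 1: (-2)p + 5(1−p) = −7p + 5; against 2: 0p + (-4)(1−p) = 4p − 4.
Setting these equal: −7p + 5 = 4p − 4 ⇒ −11p = -9 ⇒ p = 9/11, and the value is (-7)·(9/11) + 5 = -8/11.
For Column: with q = P(1), equating I's and II's payoffs gives −2q = 9q − 4 ⇒ q = 4/11.

-8/11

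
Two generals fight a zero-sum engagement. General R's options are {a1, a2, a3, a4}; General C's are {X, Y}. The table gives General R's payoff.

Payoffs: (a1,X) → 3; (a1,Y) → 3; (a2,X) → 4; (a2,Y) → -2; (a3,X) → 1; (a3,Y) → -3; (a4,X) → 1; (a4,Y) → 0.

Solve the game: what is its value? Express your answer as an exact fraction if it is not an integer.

3

Row minima: a1 → 3, a2 → -2, a3 → -3, a4 → 0; maximin = 3.
Column maxima: X → 4, Y → 3; minimax = 3.
Since maximin = minimax = 3, there is a saddle point and the value is 3.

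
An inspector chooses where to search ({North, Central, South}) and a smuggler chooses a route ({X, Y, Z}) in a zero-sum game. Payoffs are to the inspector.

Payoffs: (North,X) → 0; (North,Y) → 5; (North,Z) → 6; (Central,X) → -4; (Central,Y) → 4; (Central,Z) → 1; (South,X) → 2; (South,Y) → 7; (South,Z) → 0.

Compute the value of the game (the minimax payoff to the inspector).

Row minima: North → 0, Central → -4, South → 0; maximin = 0.
Column maxima: X → 2, Y → 7, Z → 6; minimax = 2.
0 ≠ 2, so there is no saddle point; optimal play is mixed.
Central is strictly dominated by North, so the inspector never plays it.
Y is strictly dominated by X (it gives the inspector strictly more in every row), so the smuggler never plays it.
On the remaining 2×2 (North, South vs X, Z):
Let the inspector play North with probability p. Expected payoff against X: 0p + 2(1−p) = −2p + 2; against Z: 6p + 0(1−p) = 6p.
Setting these equal: −2p + 2 = 6p ⇒ −8p = -2 ⇒ p = 1/4, and the value is (-2)·(1/4) + 2 = 3/2.
For the smuggler: with q = P(X), equating North's and South's payoffs gives −6q + 6 = 2q ⇒ q = 3/4.

3/2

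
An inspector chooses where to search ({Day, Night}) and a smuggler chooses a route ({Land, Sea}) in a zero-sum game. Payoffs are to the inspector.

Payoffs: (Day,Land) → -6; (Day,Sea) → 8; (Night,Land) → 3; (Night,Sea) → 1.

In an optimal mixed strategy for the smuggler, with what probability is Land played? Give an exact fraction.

Row minima: Day → -6, Night → 1; maximin = 1.
Column maxima: Land → 3, Sea → 8; minimax = 3.
1 ≠ 3, so there is no saddle point; optimal play is mixed.
Let the inspector play Day with probability p. Expected payoff against Land: (-6)p + 3(1−p) = −9p + 3; against Sea: 8p + 1(1−p) = 7p + 1.
Setting these equal: −9p + 3 = 7p + 1 ⇒ −16p = -2 ⇒ p = 1/8, and the value is (-9)·(1/8) + 3 = 15/8.
For the smuggler: with q = P(Land), equating Day's and Night's payoffs gives −14q + 8 = 2q + 1 ⇒ q = 7/16.

7/16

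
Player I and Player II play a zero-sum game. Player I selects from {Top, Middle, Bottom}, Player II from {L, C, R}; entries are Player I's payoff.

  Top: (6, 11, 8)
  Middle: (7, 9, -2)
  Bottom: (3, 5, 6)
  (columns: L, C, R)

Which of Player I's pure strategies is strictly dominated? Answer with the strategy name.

Top gives a strictly higher payoff than Bottom against every column: 6 > 3, 11 > 5, 8 > 6.
So Bottom is strictly dominated and Player I never plays it.

Bottom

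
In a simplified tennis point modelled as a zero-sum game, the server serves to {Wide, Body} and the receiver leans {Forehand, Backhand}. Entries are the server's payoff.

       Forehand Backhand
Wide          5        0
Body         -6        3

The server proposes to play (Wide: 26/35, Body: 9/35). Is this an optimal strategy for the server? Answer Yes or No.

No

Against Forehand this mix gives (26/35)·5 + (9/35)·(-6) = 76/35.
Against Backhand this mix gives (26/35)·0 + (9/35)·3 = 27/35.
The receiver will play Backhand, holding the server to 27/35. Shifting weight toward the row that does better against Backhand would raise this floor (the equalizing mix achieves 15/14 against both Backhand and Forehand), so the proposed strategy is not optimal.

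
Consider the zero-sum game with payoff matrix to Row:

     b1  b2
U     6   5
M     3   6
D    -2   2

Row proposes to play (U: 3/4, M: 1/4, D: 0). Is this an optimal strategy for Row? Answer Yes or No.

Yes

Against b1 this mix gives (3/4)·6 + (1/4)·3 = 21/4.
Against b2 this mix gives (3/4)·5 + (1/4)·6 = 21/4.
All of Column's active replies (b1, b2) yield 21/4, and no column does worse for Row. The mix makes Column indifferent and guarantees 21/4, so it is optimal.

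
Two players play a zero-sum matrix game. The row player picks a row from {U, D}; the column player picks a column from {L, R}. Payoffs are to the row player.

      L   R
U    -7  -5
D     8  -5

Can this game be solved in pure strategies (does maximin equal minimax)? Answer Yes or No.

Row minima: U → -7, D → -5; maximin = -5.
Column maxima: L → 8, R → -5; minimax = -5.
maximin = minimax = -5, so a saddle point exists.

Yes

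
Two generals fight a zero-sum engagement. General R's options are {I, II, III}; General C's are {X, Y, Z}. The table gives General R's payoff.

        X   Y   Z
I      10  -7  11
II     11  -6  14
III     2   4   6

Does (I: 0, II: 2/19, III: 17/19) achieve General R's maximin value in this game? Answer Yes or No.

Against X this mix gives (2/19)·11 + (17/19)·2 = 56/19.
Against Y this mix gives (2/19)·(-6) + (17/19)·4 = 56/19.
Against Z this mix gives (2/19)·14 + (17/19)·6 = 130/19.
All of General C's active replies (X, Y) yield 56/19, and no column does worse for General R. The mix makes General C indifferent and guarantees 56/19, so it is optimal.

Yes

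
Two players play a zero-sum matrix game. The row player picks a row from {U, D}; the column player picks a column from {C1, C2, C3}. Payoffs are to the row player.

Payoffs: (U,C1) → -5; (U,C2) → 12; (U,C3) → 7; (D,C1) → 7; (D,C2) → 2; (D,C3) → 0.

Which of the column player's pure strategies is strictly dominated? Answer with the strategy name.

C3 holds the row player's payoff strictly below C2 in every row: 7 < 12, 0 < 2.
So C2 is strictly dominated for the column player.

C2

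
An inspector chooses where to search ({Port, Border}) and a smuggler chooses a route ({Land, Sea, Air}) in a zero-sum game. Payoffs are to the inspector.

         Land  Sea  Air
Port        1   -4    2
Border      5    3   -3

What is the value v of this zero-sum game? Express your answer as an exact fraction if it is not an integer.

Row minima: Port → -4, Border → -3; maximin = -3.
Column maxima: Land → 5, Sea → 3, Air → 2; minimax = 2.
-3 ≠ 2, so there is no saddle point; optimal play is mixed.
Land is strictly dominated by Sea (it gives the inspector strictly more in every row), so the smuggler never plays it.
On the remaining 2×2 (Port, Border vs Sea, Air):
Let the inspector play Port with probability p. Expected payoff against Sea: (-4)p + 3(1−p) = −7p + 3; against Air: 2p + (-3)(1−p) = 5p − 3.
Setting these equal: −7p + 3 = 5p − 3 ⇒ −12p = -6 ⇒ p = 1/2, and the value is (-7)·(1/2) + 3 = -1/2.
For the smuggler: with q = P(Sea), equating Port's and Border's payoffs gives −6q + 2 = 6q − 3 ⇒ q = 5/12.

-1/2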